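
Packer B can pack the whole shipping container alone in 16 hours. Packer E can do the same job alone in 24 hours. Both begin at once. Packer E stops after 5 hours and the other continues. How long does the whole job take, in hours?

38/3 hours

In the first 5 hours the combined rate is 5/48, so 25/48 of the job is done, leaving 23/48.
After Packer E leaves the rate is 1/16 per hour; the remaining 23/48 takes 23/3 hours.
Total = 5 + 23/3 = 38/3 hours.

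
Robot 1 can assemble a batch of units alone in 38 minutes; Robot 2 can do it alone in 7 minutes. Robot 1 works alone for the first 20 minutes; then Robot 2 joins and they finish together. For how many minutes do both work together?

14/5 minutes

In 20 minutes Robot 1 does 20/38 = 10/19 of the job, leaving 9/19.
Robot 1 and Robot 2 together work at 45/266 per minute, so finishing takes 9/19 ÷ 45/266 = 14/5 minutes.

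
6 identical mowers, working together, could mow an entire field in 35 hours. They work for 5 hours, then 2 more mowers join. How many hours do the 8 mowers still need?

One mower does 1/210 of the job per hour.
After 5 hours with 6 mowers, 1/7 is done (6/7 left).
With 8 mowers the rate is 8/210 = 4/105, so the rest takes 6/7 ÷ 4/105 = 45/2 hours.

45/2 hours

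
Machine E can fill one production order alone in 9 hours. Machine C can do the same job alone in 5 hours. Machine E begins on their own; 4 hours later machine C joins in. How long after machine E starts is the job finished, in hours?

In the first 4 hours machine E alone does 4/9 of the job, leaving 5/9.
Once everyone is working, combined rate: 1/9 + 1/5 = (5 + 9)/45 = 14/45 per hour.
Remaining 5/9 at 14/45 per hour takes 25/14 hours.
Total from the start = 4 + 25/14 = 81/14 hours.

81/14 hours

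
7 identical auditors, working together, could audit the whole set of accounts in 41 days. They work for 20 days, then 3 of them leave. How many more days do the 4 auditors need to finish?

One auditor does 1/287 of the job per day.
After 20 days with 7 auditors, 20/41 is done (21/41 left).
With 4 auditors the rate is 4/287, so the rest takes 21/41 ÷ 4/287 = 147/4 days.

147/4 days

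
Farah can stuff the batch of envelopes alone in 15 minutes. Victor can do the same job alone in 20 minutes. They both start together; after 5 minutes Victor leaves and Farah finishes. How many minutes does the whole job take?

In the first 5 minutes the combined rate is 7/60, so 7/12 of the job is done, leaving 5/12.
After Victor leaves the rate is 1/15 per minute; the remaining 5/12 takes 25/4 minutes.
Total = 5 + 25/4 = 45/4 minutes.

45/4 minutes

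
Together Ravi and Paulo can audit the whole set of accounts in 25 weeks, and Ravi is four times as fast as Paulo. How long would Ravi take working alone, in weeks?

125/4 weeks

Let Paulo's rate be r; then Ravi's rate is 4r, so together (4 + 1)r = 5r = 1/25.
Thus r = 1/125 per week.
Paulo alone: 125 weeks; Ravi alone: 125/4 weeks.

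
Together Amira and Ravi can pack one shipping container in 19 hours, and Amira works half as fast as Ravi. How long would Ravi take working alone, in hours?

57/2 hours

Let Ravi's rate be r; then Amira's rate is (1/2)r, so together (1/2 + 1)r = (3/2)r = 1/19.
Thus r = 2/57 per hour.
Ravi alone: 57/2 hours; Amira alone: 57 hours.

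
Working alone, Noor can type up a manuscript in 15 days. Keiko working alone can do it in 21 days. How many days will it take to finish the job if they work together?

Combined rate: 1/15 + 1/21 = (7 + 5)/105 = 12/105 = 4/35 per day.
Time = 1 ÷ (4/35) = 35/4 days.

35/4 days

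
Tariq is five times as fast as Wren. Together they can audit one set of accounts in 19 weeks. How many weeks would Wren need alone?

114 weeks

Let Wren's rate be r; then Tariq's rate is 5r, so together (5 + 1)r = 6r = 1/19.
Thus r = 1/114 per week.
Wren alone: 114 weeks; Tariq alone: 114/5 weeks.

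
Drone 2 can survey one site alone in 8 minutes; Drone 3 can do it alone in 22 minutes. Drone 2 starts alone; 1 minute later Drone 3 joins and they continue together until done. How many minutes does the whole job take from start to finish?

92/15 minutes

In 1 minute Drone 2 does 1/8 of the job, leaving 7/8.
Drone 2 and Drone 3 together work at 15/88 per minute, so finishing takes 7/8 ÷ 15/88 = 77/15 minutes.
Total time = 1 + 77/15 = 92/15 minutes.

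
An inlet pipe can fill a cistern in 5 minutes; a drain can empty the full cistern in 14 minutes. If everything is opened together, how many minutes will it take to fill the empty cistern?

70/9 minutes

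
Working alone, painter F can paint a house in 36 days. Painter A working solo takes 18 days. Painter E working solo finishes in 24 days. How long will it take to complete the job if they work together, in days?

8 days

Combined rate: 1/36 + 1/18 + 1/24 = (2 + 4 + 3)/72 = 9/72 = 1/8 per day.
Time = 1 ÷ (1/8) = 8 days.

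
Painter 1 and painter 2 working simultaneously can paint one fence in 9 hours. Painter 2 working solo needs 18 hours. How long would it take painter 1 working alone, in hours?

18 hours

Combined rate is 1/9 per hour.
Known contribution: 1/18 per hour.
So painter 1's rate is 1/9 − 1/18 = 1/18, meaning 18 hours alone.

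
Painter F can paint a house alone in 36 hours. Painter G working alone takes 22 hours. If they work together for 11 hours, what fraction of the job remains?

Combined rate: 1/36 + 1/22 = (11 + 18)/396 = 29/396 per hour.
In 11 hours they complete 11·29/396 = 29/36 of the job.
So 7/36 remains.

7/36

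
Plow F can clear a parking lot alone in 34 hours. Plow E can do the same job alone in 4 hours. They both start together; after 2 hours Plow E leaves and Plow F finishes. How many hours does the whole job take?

17 hours

In the first 2 hours the combined rate is 19/68, so 19/34 of the job is done, leaving 15/34.
After Plow E leaves the rate is 1/34 per hour; the remaining 15/34 takes 15 hours.
Total = 2 + 15 = 17 hours.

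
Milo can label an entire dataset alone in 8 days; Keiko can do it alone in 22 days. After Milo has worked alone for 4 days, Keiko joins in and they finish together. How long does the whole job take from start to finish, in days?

104/15 days

In 4 days Milo does 4/8 = 1/2 of the job, leaving 1/2.
Milo and Keiko together work at 15/88 per day, so finishing takes 1/2 ÷ 15/88 = 44/15 days.
Total time = 4 + 44/15 = 104/15 days.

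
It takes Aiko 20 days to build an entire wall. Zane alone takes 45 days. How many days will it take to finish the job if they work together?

180/13 days

Combined rate: 1/20 + 1/45 = (9 + 4)/180 = 13/180 per day.
Time = 1 ÷ (13/180) = 180/13 days.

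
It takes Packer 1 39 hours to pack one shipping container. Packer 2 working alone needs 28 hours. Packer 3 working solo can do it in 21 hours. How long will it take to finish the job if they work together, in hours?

Combined rate: 1/39 + 1/28 + 1/21 = (28 + 39 + 52)/1092 = 119/1092 = 17/156 per hour.
Time = 1 ÷ (17/156) = 156/17 hours.

156/17 hours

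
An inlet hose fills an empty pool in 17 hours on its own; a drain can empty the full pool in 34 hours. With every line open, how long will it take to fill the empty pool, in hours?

Net rate = 1/17 − 1/34 = (2 − 1)/34 = 1/34 per hour.
Filling time = 1 ÷ (1/34) = 34 hours.

34 hours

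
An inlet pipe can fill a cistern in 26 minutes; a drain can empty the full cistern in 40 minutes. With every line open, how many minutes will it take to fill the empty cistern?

520/7 minutes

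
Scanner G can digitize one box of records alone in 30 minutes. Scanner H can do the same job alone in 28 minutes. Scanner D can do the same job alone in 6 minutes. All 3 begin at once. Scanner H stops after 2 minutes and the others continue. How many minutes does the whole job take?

65/14 minutes

In the first 2 minutes the combined rate is 33/140, so 33/70 of the job is done, leaving 37/70.
After Scanner H leaves the rate is 1/5 per minute; the remaining 37/70 takes 37/14 minutes.
Total = 2 + 37/14 = 65/14 minutes.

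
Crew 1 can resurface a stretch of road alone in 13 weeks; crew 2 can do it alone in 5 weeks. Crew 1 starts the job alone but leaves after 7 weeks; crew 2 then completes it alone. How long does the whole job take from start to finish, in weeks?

In 7 weeks crew 1 does 7/13 of the job, leaving 6/13.
Crew 2 works at 1/5 per week, so finishing takes 6/13 ÷ 1/5 = 30/13 weeks.
Total time = 7 + 30/13 = 121/13 weeks.

121/13 weeks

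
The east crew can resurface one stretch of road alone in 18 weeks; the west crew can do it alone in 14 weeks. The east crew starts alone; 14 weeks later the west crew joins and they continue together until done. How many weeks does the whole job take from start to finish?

63/4 weeks

In 14 weeks the east crew does 14/18 = 7/9 of the job, leaving 2/9.
The east crew and the west crew together work at 8/63 per week, so finishing takes 2/9 ÷ 8/63 = 7/4 weeks.
Total time = 14 + 7/4 = 63/4 weeks.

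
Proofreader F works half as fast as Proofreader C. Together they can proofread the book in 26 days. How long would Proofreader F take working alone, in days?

Let Proofreader C's rate be r; then Proofreader F's rate is (1/2)r, so together (1/2 + 1)r = (3/2)r = 1/26.
Thus r = 1/39 per day.
Proofreader C alone: 39 days; Proofreader F alone: 78 days.

78 days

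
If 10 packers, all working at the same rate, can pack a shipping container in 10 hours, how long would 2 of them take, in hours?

50 hours

Total work is 10·10 = 100 packer-hours.
With 2 packers: 100/2 = 50 hours.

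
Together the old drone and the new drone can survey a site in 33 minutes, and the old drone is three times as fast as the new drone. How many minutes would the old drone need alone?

Let the new drone's rate be r; then the old drone's rate is 3r, so together (3 + 1)r = 4r = 1/33.
Thus r = 1/132 per minute.
The new drone alone: 132 minutes; the old drone alone: 44 minutes.

44 minutes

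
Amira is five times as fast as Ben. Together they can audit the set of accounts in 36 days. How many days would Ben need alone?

216 days

Let Ben's rate be r; then Amira's rate is 5r, so together (5 + 1)r = 6r = 1/36.
Thus r = 1/216 per day.
Ben alone: 216 days; Amira alone: 216/5 days.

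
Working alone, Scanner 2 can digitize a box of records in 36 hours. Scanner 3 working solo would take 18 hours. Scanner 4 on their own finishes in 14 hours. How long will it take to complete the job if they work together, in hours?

Combined rate: 1/36 + 1/18 + 1/14 = (7 + 14 + 18)/252 = 39/252 = 13/84 per hour.
Time = 1 ÷ (13/84) = 84/13 hours.

84/13 hours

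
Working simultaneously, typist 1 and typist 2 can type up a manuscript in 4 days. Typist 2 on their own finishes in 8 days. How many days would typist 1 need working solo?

8 days

Combined rate is 1/4 per day.
Known contribution: 1/8 per day.
So typist 1's rate is 1/4 − 1/8 = 1/8, meaning 8 days alone.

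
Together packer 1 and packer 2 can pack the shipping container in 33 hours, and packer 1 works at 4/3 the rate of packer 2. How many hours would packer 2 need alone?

Let packer 2's rate be r; then packer 1's rate is (4/3)r, so together (4/3 + 1)r = (7/3)r = 1/33.
Thus r = 1/77 per hour.
Packer 2 alone: 77 hours; packer 1 alone: 231/4 hours.

77 hours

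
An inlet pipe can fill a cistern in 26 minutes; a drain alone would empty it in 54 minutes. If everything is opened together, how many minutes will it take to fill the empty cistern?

Net rate = 1/26 − 1/54 = (27 − 13)/702 = 14/702 = 7/351 per minute.
Filling time = 1 ÷ (7/351) = 351/7 minutes.

351/7 minutes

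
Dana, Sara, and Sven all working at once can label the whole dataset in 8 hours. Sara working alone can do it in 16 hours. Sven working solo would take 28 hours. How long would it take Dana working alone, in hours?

112/3 hours

Combined rate is 1/8 per hour.
Known contribution: 1/16 + 1/28 = (7 + 4)/112 = 11/112 per hour.
So Dana's rate is 1/8 − 11/112 = 3/112, meaning 112/3 hours alone.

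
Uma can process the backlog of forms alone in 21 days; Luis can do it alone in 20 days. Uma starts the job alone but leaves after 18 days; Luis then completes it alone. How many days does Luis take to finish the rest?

20/7 days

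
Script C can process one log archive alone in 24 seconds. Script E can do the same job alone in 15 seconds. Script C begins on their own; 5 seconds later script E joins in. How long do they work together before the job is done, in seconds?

95/13 seconds

In the first 5 seconds script C alone does 5/24 of the job, leaving 19/24.
Once everyone is working, combined rate: 1/24 + 1/15 = (5 + 8)/120 = 13/120 per second.
Remaining 19/24 at 13/120 per second takes 95/13 seconds.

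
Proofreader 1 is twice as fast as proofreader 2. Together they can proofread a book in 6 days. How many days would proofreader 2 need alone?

18 days

Let proofreader 2's rate be r; then proofreader 1's rate is 2r, so together (2 + 1)r = 3r = 1/6.
Thus r = 1/18 per day.
Proofreader 2 alone: 18 days; proofreader 1 alone: 9 days.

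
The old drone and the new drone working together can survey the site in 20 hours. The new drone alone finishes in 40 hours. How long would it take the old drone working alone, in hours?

40 hours

Combined rate is 1/20 per hour.
Known contribution: 1/40 per hour.
So the old drone's rate is 1/20 − 1/40 = 1/40, meaning 40 hours alone.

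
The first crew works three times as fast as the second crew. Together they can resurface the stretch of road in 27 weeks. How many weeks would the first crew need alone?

36 weeks

Let the second crew's rate be r; then the first crew's rate is 3r, so together (3 + 1)r = 4r = 1/27.
Thus r = 1/108 per week.
The second crew alone: 108 weeks; the first crew alone: 36 weeks.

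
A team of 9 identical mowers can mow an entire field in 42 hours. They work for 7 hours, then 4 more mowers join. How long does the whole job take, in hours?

406/13 hours

One mower does 1/378 of the job per hour.
After 7 hours with 9 mowers, 1/6 is done (5/6 left).
With 13 mowers the rate is 13/378, so the rest takes 5/6 ÷ 13/378 = 315/13 hours.
Total = 7 + 315/13 = 406/13 hours.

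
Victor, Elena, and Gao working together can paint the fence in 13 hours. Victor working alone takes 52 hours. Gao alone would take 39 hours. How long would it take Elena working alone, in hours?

Combined rate is 1/13 per hour.
Known contribution: 1/52 + 1/39 = (3 + 4)/156 = 7/156 per hour.
So Elena's rate is 1/13 − 7/156 = 5/156, meaning 156/5 hours alone.

156/5 hours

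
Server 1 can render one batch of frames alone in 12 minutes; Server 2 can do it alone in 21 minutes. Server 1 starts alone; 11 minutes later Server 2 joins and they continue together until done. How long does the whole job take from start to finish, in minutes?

In 11 minutes Server 1 does 11/12 of the job, leaving 1/12.
Server 1 and Server 2 together work at 11/84 per minute, so finishing takes 1/12 ÷ 11/84 = 7/11 minutes.
Total time = 11 + 7/11 = 128/11 minutes.

128/11 minutes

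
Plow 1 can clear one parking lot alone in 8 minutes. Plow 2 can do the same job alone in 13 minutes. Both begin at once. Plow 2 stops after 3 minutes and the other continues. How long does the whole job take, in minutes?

80/13 minutes

In the first 3 minutes the combined rate is 21/104, so 63/104 of the job is done, leaving 41/104.
After plow 2 leaves the rate is 1/8 per minute; the remaining 41/104 takes 41/13 minutes.
Total = 3 + 41/13 = 80/13 minutes.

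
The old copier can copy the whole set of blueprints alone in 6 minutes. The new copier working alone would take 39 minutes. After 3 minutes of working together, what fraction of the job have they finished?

15/26

Combined rate: 1/6 + 1/39 = (13 + 2)/78 = 15/78 = 5/26 per minute.
In 3 minutes they complete 3·5/26 = 15/26 of the job.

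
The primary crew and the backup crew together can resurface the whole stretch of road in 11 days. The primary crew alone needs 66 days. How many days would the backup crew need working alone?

Combined rate is 1/11 per day.
Known contribution: 1/66 per day.
So the backup crew's rate is 1/11 − 1/66 = 5/66, meaning 66/5 days alone.

66/5 days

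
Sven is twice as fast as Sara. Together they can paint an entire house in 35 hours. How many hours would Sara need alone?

Let Sara's rate be r; then Sven's rate is 2r, so together (2 + 1)r = 3r = 1/35.
Thus r = 1/105 per hour.
Sara alone: 105 hours; Sven alone: 105/2 hours.

105 hours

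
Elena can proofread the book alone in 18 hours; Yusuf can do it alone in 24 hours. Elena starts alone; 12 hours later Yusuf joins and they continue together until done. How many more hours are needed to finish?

24/7 hours

In 12 hours Elena does 12/18 = 2/3 of the job, leaving 1/3.
Elena and Yusuf together work at 7/72 per hour, so finishing takes 1/3 ÷ 7/72 = 24/7 hours.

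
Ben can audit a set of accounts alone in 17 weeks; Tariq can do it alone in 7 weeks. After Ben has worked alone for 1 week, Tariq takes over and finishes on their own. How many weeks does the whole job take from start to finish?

129/17 weeks

In 1 week Ben does 1/17 of the job, leaving 16/17.
Tariq works at 1/7 per week, so finishing takes 16/17 ÷ 1/7 = 112/17 weeks.
Total time = 1 + 112/17 = 129/17 weeks.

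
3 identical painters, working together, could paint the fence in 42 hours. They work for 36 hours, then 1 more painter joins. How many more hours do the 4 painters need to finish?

9/2 hours

One painter does 1/126 of the job per hour.
After 36 hours with 3 painters, 6/7 is done (1/7 left).
With 4 painters the rate is 4/126 = 2/63, so the rest takes 1/7 ÷ 2/63 = 9/2 hours.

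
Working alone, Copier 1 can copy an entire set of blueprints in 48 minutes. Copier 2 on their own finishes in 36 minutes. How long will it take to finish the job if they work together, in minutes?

144/7 minutes

Combined rate: 1/48 + 1/36 = (3 + 4)/144 = 7/144 per minute.
Time = 1 ÷ (7/144) = 144/7 minutes.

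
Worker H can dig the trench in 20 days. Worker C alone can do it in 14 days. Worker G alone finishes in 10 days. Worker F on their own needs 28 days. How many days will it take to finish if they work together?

Combined rate: 1/20 + 1/14 + 1/10 + 1/28 = (7 + 10 + 14 + 5)/140 = 36/140 = 9/35 per day.
Time = 1 ÷ (9/35) = 35/9 days.

35/9 days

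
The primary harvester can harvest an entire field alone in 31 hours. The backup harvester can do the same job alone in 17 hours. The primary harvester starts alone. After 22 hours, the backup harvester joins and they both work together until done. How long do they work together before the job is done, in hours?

51/16 hours

In the first 22 hours the primary harvester alone does 22/31 of the job, leaving 9/31.
Once everyone is working, combined rate: 1/31 + 1/17 = (17 + 31)/527 = 48/527 per hour.
Remaining 9/31 at 48/527 per hour takes 51/16 hours.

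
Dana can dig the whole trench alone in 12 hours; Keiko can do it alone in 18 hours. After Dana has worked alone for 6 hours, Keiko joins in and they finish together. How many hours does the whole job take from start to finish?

48/5 hours

In 6 hours Dana does 6/12 = 1/2 of the job, leaving 1/2.
Dana and Keiko together work at 5/36 per hour, so finishing takes 1/2 ÷ 5/36 = 18/5 hours.
Total time = 6 + 18/5 = 48/5 hours.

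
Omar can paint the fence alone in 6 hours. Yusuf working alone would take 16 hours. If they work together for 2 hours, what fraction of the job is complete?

11/24

Combined rate: 1/6 + 1/16 = (8 + 3)/48 = 11/48 per hour.
In 2 hours they complete 2·11/48 = 11/24 of the job.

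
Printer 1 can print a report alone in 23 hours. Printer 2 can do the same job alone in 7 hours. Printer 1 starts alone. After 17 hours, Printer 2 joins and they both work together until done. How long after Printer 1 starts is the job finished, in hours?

In the first 17 hours Printer 1 alone does 17/23 of the job, leaving 6/23.
Once everyone is working, combined rate: 1/23 + 1/7 = (7 + 23)/161 = 30/161 per hour.
Remaining 6/23 at 30/161 per hour takes 7/5 hours.
Total from the start = 17 + 7/5 = 92/5 hours.

92/5 hours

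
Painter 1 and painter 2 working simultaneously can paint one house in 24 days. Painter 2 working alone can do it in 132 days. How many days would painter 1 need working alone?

Combined rate is 1/24 per day.
Known contribution: 1/132 per day.
So painter 1's rate is 1/24 − 1/132 = 3/88, meaning 88/3 days alone.

88/3 days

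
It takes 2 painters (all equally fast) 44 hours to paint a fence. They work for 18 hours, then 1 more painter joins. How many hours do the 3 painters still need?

52/3 hours

One painter does 1/88 of the job per hour.
After 18 hours with 2 painters, 9/22 is done (13/22 left).
With 3 painters the rate is 3/88, so the rest takes 13/22 ÷ 3/88 = 52/3 hours.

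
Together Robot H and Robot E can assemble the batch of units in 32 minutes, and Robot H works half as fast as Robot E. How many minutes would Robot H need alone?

Let Robot E's rate be r; then Robot H's rate is (1/2)r, so together (1/2 + 1)r = (3/2)r = 1/32.
Thus r = 1/48 per minute.
Robot E alone: 48 minutes; Robot H alone: 96 minutes.

96 minutes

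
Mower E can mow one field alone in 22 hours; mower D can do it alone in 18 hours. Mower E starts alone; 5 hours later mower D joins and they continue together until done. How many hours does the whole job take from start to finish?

253/20 hours

In 5 hours mower E does 5/22 of the job, leaving 17/22.
Mower E and mower D together work at 10/99 per hour, so finishing takes 17/22 ÷ 10/99 = 153/20 hours.
Total time = 5 + 153/20 = 253/20 hours.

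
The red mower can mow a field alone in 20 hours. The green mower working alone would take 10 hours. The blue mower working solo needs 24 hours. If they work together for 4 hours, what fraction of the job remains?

7/30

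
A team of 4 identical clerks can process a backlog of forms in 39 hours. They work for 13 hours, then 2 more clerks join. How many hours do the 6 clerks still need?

One clerk does 1/156 of the job per hour.
After 13 hours with 4 clerks, 1/3 is done (2/3 left).
With 6 clerks the rate is 6/156 = 1/26, so the rest takes 2/3 ÷ 1/26 = 52/3 hours.

52/3 hours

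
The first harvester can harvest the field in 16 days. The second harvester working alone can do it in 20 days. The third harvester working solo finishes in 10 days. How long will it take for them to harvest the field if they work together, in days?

80/17 days

Combined rate: 1/16 + 1/20 + 1/10 = (5 + 4 + 8)/80 = 17/80 per day.
Time = 1 ÷ (17/80) = 80/17 days.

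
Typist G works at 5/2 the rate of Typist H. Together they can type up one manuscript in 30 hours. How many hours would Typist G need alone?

42 hours

Let Typist H's rate be r; then Typist G's rate is (5/2)r, so together (5/2 + 1)r = (7/2)r = 1/30.
Thus r = 1/105 per hour.
Typist H alone: 105 hours; Typist G alone: 42 hours.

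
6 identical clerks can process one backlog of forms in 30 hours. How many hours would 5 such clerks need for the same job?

36 hours

Total work is 6·30 = 180 clerk-hours.
With 5 clerks: 180/5 = 36 hours.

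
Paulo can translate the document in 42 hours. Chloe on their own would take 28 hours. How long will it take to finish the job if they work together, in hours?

84/5 hours

With two workers the combined time is the product over the sum: 42·28/(42+28) = 1176/70 = 84/5 hours.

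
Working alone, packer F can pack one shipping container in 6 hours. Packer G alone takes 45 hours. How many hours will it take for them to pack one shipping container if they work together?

90/17 hours

Combined rate: 1/6 + 1/45 = (15 + 2)/90 = 17/90 per hour.
Time = 1 ÷ (17/90) = 90/17 hours.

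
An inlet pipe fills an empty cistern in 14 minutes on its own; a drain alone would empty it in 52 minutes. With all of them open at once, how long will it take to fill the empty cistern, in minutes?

Net rate = 1/14 − 1/52 = (26 − 7)/364 = 19/364 per minute.
Filling time = 1 ÷ (19/364) = 364/19 minutes.

364/19 minutes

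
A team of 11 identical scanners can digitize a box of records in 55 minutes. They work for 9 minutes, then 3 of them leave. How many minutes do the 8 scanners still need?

253/4 minutes

One scanner does 1/605 of the job per minute.
After 9 minutes with 11 scanners, 9/55 is done (46/55 left).
With 8 scanners the rate is 8/605, so the rest takes 46/55 ÷ 8/605 = 253/4 minutes.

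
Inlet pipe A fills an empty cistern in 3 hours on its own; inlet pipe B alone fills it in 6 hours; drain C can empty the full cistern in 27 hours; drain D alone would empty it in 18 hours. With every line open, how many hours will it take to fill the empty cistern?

Net rate = 1/3 + 1/6 − 1/27 − 1/18 = (18 + 9 − 2 − 3)/54 = 22/54 = 11/27 per hour.
Filling time = 1 ÷ (11/27) = 27/11 hours.

27/11 hours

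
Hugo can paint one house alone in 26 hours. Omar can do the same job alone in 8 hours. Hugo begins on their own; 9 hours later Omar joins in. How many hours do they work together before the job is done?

In the first 9 hours Hugo alone does 9/26 of the job, leaving 17/26.
Once everyone is working, combined rate: 1/26 + 1/8 = (4 + 13)/104 = 17/104 per hour.
Remaining 17/26 at 17/104 per hour takes 4 hours.

4 hours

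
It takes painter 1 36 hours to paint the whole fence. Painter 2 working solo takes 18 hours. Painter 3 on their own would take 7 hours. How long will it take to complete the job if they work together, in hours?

Combined rate: 1/36 + 1/18 + 1/7 = (7 + 14 + 36)/252 = 57/252 = 19/84 per hour.
Time = 1 ÷ (19/84) = 84/19 hours.

84/19 hours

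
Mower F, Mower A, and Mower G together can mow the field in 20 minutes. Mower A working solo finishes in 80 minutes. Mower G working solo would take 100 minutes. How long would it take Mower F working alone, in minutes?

400/11 minutes

Combined rate is 1/20 per minute.
Known contribution: 1/80 + 1/100 = (5 + 4)/400 = 9/400 per minute.
So Mower F's rate is 1/20 − 9/400 = 11/400, meaning 400/11 minutes alone.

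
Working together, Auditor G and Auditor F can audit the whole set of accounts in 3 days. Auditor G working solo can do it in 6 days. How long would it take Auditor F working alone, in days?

6 days

Combined rate is 1/3 per day.
Known contribution: 1/6 per day.
So Auditor F's rate is 1/3 − 1/6 = 1/6, meaning 6 days alone.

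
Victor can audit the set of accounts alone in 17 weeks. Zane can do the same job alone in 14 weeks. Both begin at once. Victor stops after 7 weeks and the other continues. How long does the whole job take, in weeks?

140/17 weeks

In the first 7 weeks the combined rate is 31/238, so 31/34 of the job is done, leaving 3/34.
After Victor leaves the rate is 1/14 per week; the remaining 3/34 takes 21/17 weeks.
Total = 7 + 21/17 = 140/17 weeks.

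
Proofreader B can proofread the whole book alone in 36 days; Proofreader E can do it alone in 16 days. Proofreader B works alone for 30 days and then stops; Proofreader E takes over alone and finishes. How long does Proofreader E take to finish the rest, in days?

8/3 days

In 30 days Proofreader B does 30/36 = 5/6 of the job, leaving 1/6.
Proofreader E works at 1/16 per day, so finishing takes 1/6 ÷ 1/16 = 8/3 days.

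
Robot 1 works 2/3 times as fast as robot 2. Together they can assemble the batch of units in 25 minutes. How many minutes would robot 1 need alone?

125/2 minutes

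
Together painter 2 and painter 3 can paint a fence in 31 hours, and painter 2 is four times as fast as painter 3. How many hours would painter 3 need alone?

Let painter 3's rate be r; then painter 2's rate is 4r, so together (4 + 1)r = 5r = 1/31.
Thus r = 1/155 per hour.
Painter 3 alone: 155 hours; painter 2 alone: 155/4 hours.

155 hours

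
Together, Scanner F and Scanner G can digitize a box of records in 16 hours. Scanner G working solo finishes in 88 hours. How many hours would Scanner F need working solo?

Combined rate is 1/16 per hour.
Known contribution: 1/88 per hour.
So Scanner F's rate is 1/16 − 1/88 = 9/176, meaning 176/9 hours alone.

176/9 hours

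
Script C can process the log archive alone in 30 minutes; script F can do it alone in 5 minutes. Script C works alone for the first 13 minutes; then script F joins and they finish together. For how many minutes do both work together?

17/7 minutes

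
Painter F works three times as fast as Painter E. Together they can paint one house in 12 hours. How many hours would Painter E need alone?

48 hours

Let Painter E's rate be r; then Painter F's rate is 3r, so together (3 + 1)r = 4r = 1/12.
Thus r = 1/48 per hour.
Painter E alone: 48 hours; Painter F alone: 16 hours.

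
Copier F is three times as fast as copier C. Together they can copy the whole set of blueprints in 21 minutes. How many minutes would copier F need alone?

28 minutes

Let copier C's rate be r; then copier F's rate is 3r, so together (3 + 1)r = 4r = 1/21.
Thus r = 1/84 per minute.
Copier C alone: 84 minutes; copier F alone: 28 minutes.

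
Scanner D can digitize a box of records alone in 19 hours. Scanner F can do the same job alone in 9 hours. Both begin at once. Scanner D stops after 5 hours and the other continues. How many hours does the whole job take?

126/19 hours

In the first 5 hours the combined rate is 28/171, so 140/171 of the job is done, leaving 31/171.
After scanner D leaves the rate is 1/9 per hour; the remaining 31/171 takes 31/19 hours.
Total = 5 + 31/19 = 126/19 hours.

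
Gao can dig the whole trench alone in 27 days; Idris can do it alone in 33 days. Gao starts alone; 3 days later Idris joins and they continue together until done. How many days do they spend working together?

66/5 days

In 3 days Gao does 3/27 = 1/9 of the job, leaving 8/9.
Gao and Idris together work at 20/297 per day, so finishing takes 8/9 ÷ 20/297 = 66/5 days.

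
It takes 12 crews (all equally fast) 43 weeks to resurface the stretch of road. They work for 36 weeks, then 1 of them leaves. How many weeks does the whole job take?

One crew does 1/516 of the job per week.
After 36 weeks with 12 crews, 36/43 is done (7/43 left).
With 11 crews the rate is 11/516, so the rest takes 7/43 ÷ 11/516 = 84/11 weeks.
Total = 36 + 84/11 = 480/11 weeks.

480/11 weeks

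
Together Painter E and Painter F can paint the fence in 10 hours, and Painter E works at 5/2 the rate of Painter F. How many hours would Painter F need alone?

35 hours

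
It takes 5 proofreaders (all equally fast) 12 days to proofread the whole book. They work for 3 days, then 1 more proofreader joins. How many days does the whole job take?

One proofreader does 1/60 of the job per day.
After 3 days with 5 proofreaders, 1/4 is done (3/4 left).
With 6 proofreaders the rate is 6/60 = 1/10, so the rest takes 3/4 ÷ 1/10 = 15/2 days.
Total = 3 + 15/2 = 21/2 days.

21/2 days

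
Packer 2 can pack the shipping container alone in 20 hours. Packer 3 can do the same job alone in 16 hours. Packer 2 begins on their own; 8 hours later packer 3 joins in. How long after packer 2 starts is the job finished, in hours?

40/3 hours

In the first 8 hours packer 2 alone does 8/20 = 2/5 of the job, leaving 3/5.
Once everyone is working, combined rate: 1/20 + 1/16 = (4 + 5)/80 = 9/80 per hour.
Remaining 3/5 at 9/80 per hour takes 16/3 hours.
Total from the start = 8 + 16/3 = 40/3 hours.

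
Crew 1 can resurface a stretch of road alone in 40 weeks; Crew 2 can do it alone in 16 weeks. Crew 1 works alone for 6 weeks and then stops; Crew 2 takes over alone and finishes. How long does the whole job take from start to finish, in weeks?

In 6 weeks Crew 1 does 6/40 = 3/20 of the job, leaving 17/20.
Crew 2 works at 1/16 per week, so finishing takes 17/20 ÷ 1/16 = 68/5 weeks.
Total time = 6 + 68/5 = 98/5 weeks.

98/5 weeks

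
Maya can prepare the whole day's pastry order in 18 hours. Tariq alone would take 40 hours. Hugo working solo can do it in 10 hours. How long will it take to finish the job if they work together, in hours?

72/13 hours

Combined rate: 1/18 + 1/40 + 1/10 = (20 + 9 + 36)/360 = 65/360 = 13/72 per hour.
Time = 1 ÷ (13/72) = 72/13 hours.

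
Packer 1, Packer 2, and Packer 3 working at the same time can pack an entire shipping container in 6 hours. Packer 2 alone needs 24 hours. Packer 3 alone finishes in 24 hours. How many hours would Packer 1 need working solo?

12 hours

Combined rate is 1/6 per hour.
Known contribution: 1/24 + 1/24 = (1 + 1)/24 = 2/24 = 1/12 per hour.
So Packer 1's rate is 1/6 − 1/12 = 1/12, meaning 12 hours alone.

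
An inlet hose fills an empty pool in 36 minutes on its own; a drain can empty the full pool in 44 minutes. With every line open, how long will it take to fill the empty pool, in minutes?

Net rate = 1/36 − 1/44 = (11 − 9)/396 = 2/396 = 1/198 per minute.
Filling time = 1 ÷ (1/198) = 198 minutes.

198 minutes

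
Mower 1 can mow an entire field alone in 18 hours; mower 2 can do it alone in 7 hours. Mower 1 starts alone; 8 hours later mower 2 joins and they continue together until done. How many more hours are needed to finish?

14/5 hours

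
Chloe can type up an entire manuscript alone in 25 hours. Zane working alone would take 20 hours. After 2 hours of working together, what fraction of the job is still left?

41/50

Combined rate: 1/25 + 1/20 = (4 + 5)/100 = 9/100 per hour.
In 2 hours they complete 2·9/100 = 9/50 of the job.
So 41/50 remains.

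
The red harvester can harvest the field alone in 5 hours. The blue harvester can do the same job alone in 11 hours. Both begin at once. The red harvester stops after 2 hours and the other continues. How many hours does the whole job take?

33/5 hours

In the first 2 hours the combined rate is 16/55, so 32/55 of the job is done, leaving 23/55.
After the red harvester leaves the rate is 1/11 per hour; the remaining 23/55 takes 23/5 hours.
Total = 2 + 23/5 = 33/5 hours.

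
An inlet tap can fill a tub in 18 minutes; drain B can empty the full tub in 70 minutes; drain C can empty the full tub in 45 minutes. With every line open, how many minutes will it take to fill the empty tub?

105/2 minutes

Net rate = 1/18 − 1/70 − 1/45 = (35 − 9 − 14)/630 = 12/630 = 2/105 per minute.
Filling time = 1 ÷ (2/105) = 105/2 minutes.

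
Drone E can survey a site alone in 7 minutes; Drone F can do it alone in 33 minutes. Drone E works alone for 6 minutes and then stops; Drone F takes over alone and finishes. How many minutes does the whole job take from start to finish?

75/7 minutes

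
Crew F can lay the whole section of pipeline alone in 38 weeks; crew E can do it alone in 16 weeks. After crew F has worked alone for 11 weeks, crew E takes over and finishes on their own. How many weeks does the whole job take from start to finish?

425/19 weeks

In 11 weeks crew F does 11/38 of the job, leaving 27/38.
Crew E works at 1/16 per week, so finishing takes 27/38 ÷ 1/16 = 216/19 weeks.
Total time = 11 + 216/19 = 425/19 weeks.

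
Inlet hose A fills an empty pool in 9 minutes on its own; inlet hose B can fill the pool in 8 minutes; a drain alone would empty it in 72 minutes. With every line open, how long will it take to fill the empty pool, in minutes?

9/2 minutes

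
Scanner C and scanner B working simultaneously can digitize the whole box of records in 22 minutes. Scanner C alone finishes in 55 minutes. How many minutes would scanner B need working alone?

110/3 minutes

Combined rate is 1/22 per minute.
Known contribution: 1/55 per minute.
So scanner B's rate is 1/22 − 1/55 = 3/110, meaning 110/3 minutes alone.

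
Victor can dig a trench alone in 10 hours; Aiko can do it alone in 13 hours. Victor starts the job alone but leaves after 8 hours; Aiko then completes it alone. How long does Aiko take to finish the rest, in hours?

13/5 hours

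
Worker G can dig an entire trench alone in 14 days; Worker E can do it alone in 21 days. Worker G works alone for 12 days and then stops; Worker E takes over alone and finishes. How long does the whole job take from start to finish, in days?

15 days

In 12 days Worker G does 12/14 = 6/7 of the job, leaving 1/7.
Worker E works at 1/21 per day, so finishing takes 1/7 ÷ 1/21 = 3 days.
Total time = 12 + 3 = 15 days.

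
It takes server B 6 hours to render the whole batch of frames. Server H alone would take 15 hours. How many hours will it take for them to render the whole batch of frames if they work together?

30/7 hours

With two workers the combined time is the product over the sum: 6·15/(6+15) = 90/21 = 30/7 hours.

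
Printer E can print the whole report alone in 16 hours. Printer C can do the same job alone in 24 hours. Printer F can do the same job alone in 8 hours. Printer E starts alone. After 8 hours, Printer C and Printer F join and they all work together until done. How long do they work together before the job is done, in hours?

24/11 hours

In the first 8 hours Printer E alone does 8/16 = 1/2 of the job, leaving 1/2.
Once everyone is working, combined rate: 1/16 + 1/24 + 1/8 = (3 + 2 + 6)/48 = 11/48 per hour.
Remaining 1/2 at 11/48 per hour takes 24/11 hours.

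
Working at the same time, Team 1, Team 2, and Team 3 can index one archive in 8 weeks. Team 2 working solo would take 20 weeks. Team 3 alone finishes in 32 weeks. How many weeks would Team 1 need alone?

Combined rate is 1/8 per week.
Known contribution: 1/20 + 1/32 = (8 + 5)/160 = 13/160 per week.
So Team 1's rate is 1/8 − 13/160 = 7/160, meaning 160/7 weeks alone.

160/7 weeks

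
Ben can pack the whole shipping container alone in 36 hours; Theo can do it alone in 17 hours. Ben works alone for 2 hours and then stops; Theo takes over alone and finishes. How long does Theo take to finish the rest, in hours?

289/18 hours

In 2 hours Ben does 2/36 = 1/18 of the job, leaving 17/18.
Theo works at 1/17 per hour, so finishing takes 17/18 ÷ 1/17 = 289/18 hours.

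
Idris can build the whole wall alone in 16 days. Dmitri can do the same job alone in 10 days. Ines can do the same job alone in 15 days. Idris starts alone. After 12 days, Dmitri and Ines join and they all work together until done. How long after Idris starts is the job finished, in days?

In the first 12 days Idris alone does 12/16 = 3/4 of the job, leaving 1/4.
Once everyone is working, combined rate: 1/16 + 1/10 + 1/15 = (15 + 24 + 16)/240 = 55/240 = 11/48 per day.
Remaining 1/4 at 11/48 per day takes 12/11 days.
Total from the start = 12 + 12/11 = 144/11 days.

144/11 days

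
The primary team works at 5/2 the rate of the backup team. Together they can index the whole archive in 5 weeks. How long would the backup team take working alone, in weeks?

35/2 weeks

Let the backup team's rate be r; then the primary team's rate is (5/2)r, so together (5/2 + 1)r = (7/2)r = 1/5.
Thus r = 2/35 per week.
The backup team alone: 35/2 weeks; the primary team alone: 7 weeks.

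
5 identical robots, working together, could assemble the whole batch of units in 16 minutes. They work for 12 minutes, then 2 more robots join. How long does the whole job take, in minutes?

104/7 minutes

One robot does 1/80 of the job per minute.
After 12 minutes with 5 robots, 3/4 is done (1/4 left).
With 7 robots the rate is 7/80, so the rest takes 1/4 ÷ 7/80 = 20/7 minutes.
Total = 12 + 20/7 = 104/7 minutes.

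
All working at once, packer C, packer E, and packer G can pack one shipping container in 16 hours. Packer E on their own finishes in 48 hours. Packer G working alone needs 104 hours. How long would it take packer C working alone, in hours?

156/5 hours

Combined rate is 1/16 per hour.
Known contribution: 1/48 + 1/104 = (13 + 6)/624 = 19/624 per hour.
So packer C's rate is 1/16 − 19/624 = 5/156, meaning 156/5 hours alone.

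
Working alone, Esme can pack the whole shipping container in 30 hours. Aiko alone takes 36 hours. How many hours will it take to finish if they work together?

180/11 hours

Combined rate: 1/30 + 1/36 = (6 + 5)/180 = 11/180 per hour.
Time = 1 ÷ (11/180) = 180/11 hours.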